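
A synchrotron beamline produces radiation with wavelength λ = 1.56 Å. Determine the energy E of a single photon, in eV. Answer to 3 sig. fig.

In SI units: λ = 1.56 Å = 1.56·10^-10 m.
Apply E = hc/λ: E = 1.273·10^-15 J.
Converting to eV: E = 7948 eV ≈ 7950 eV.

7950 eV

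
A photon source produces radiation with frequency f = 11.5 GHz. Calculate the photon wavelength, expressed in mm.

26.1 mm

In SI units: f = 11.5 GHz = 1.15 × 10^10 Hz.
The photon relation is λ = c/f, giving λ = 0.02607 m.
Converting to mm: λ = 26.07 mm ≈ 26.1 mm.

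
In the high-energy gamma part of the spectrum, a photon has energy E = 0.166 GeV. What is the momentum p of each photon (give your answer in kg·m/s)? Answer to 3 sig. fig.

Use c = 2.99792458e8 m/s, 1 eV = 1.602176634e-19 J.
Convert to SI: E = 0.166 GeV = 2.6596e-11 J.
For a photon p = E/c, so p = 8.872e-20 kg·m/s.
So p ≈ 8.87e-20 kg·m/s.

8.87e-20 kg·m/s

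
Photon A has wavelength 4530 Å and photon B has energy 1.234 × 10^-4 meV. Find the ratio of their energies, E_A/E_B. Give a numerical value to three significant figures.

2.22 × 10^7

E_A = 4.385 × 10^-19 J (from wavelength = 4530 Å, via E = hc/λ).
E_B = 1.977 × 10^-26 J (from energy = 1.234 × 10^-4 meV, via E given directly).
Ratio = 4.385 × 10^-19 / 1.977 × 10^-26 = 2.22 × 10^7.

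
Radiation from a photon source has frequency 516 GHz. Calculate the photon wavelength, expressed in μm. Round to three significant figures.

Take c = 2.99792458 × 10^8 m/s.
In SI units: f = 516 GHz = 5.16 × 10^11 Hz.
For a photon λ = c/f, so λ = 5.810 × 10^-4 m.
Converting to μm: λ = 581.0 μm ≈ 581 μm.

581 μm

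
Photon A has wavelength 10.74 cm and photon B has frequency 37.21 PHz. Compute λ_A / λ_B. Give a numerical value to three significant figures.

λ_A = 0.1074 m (from wavelength = 10.74 cm, via λ given directly).
λ_B = 8.057 × 10^-9 m (from frequency = 37.21 PHz, via λ = c/f).
Ratio = 0.1074 / 8.057 × 10^-9 = 1.33 × 10^7.

1.33 × 10^7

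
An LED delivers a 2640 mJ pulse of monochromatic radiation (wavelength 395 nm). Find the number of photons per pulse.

5.25e18 photons

Per-photon energy: E = 5.029e-19 J (from wavelength = 395 nm).
N = E_total / E_photon = 2.64 J / 5.029e-19 J = 5.25e18.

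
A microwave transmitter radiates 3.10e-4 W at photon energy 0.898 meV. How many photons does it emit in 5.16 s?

1.11e19 photons

Total energy: E_total = P·t = 3.10e-4 × 5.16 = 0.001600 J.
Per-photon energy: E = 1.439e-22 J.
N = E_total / E_photon = 1.11e19.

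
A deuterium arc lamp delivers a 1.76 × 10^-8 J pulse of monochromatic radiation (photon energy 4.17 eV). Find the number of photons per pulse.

Per-photon energy: E = 6.681 × 10^-19 J (from energy = 4.17 eV).
N = E_total / E_photon = 1.76 × 10^-8 J / 6.681 × 10^-19 J = 2.63 × 10^10.

2.63 × 10^10 photons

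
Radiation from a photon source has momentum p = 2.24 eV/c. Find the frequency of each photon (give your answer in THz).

First convert: p = 2.24 eV/c = 1.1971 × 10^-27 kg·m/s.
Apply f = pc/h: f = 5.416 × 10^14 Hz.
Converting to THz: f = 541.6 THz ≈ 542 THz.

542 THz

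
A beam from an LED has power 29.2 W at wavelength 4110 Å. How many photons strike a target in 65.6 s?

3.96e21 photons

Total energy: E_total = P·t = 29.2 × 65.6 = 1916 J.
Per-photon energy: E = 4.833e-19 J.
N = E_total / E_photon = 3.96e21.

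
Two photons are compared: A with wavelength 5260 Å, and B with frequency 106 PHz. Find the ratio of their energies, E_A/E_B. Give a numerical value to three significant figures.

5.38·10^-3

E_A = 3.777·10^-19 J (from wavelength = 5260 Å, via E = hc/λ).
E_B = 7.024·10^-17 J (from frequency = 106 PHz, via E = hf).
Ratio = 3.777·10^-19 / 7.024·10^-17 = 5.38·10^-3.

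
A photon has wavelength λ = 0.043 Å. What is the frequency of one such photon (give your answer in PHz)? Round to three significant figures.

6.97e4 PHz

Use c = 2.99792458e8 m/s.
Convert to SI: λ = 0.043 Å = 4.3e-12 m.
For a photon f = c/λ, so f = 6.972e19 Hz.
Converting to PHz: f = 69720 PHz ≈ 6.97e4 PHz.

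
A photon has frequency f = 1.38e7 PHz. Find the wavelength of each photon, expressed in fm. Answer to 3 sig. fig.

(c = 2.99792458e8 m/s.)
Convert to SI: f = 1.38e7 PHz = 1.38e22 Hz.
For a photon λ = c/f, so λ = 2.172e-14 m.
Converting to fm: λ = 21.72 fm ≈ 21.7 fm.

21.7 fm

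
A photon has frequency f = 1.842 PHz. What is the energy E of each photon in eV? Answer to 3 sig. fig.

(h = 6.62607015e-34 J·s, 1 eV = 1.602176634e-19 J.)
First convert: f = 1.842 PHz = 1.842e15 Hz.
The photon relation is E = hf, giving E = 1.221e-18 J.
Converting to eV: E = 7.618 eV ≈ 7.62 eV.

7.62 eV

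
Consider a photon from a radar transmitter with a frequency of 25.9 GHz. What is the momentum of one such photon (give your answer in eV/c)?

1.07 × 10^-4 eV/c

In SI units: f = 25.9 GHz = 2.59 × 10^10 Hz.
The photon relation is p = hf/c, giving p = 5.724 × 10^-32 kg·m/s.
Converting to eV/c: p = 1.071 × 10^-4 eV/c ≈ 1.07 × 10^-4 eV/c.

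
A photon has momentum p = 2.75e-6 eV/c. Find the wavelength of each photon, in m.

0.451 m

First convert: p = 2.75e-6 eV/c = 1.4697e-33 kg·m/s.
The photon relation is λ = h/p, giving λ = 0.4509 m.
So λ ≈ 0.451 m.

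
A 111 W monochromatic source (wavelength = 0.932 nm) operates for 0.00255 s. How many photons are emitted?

Total energy: E_total = P·t = 111 × 0.00255 = 0.2831 J.
Per-photon energy: E = 2.131e-16 J.
N = E_total / E_photon = 1.33e15.

1.33e15 photons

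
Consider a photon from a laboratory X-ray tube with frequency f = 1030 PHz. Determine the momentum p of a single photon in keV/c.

Convert to SI: f = 1030 PHz = 1.03e18 Hz.
Apply p = hf/c: p = 2.277e-24 kg·m/s.
Converting to keV/c: p = 4.260 keV/c ≈ 4.26 keV/c.

4.26 keV/c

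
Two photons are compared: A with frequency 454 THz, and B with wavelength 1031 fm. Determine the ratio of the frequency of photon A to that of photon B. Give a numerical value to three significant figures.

f_A = 4.540 × 10^14 Hz (from frequency = 454 THz, via f given directly).
f_B = 2.908 × 10^20 Hz (from wavelength = 1031 fm, via f = c/λ).
Ratio = 4.540 × 10^14 / 2.908 × 10^20 = 1.56 × 10^-6.

1.56 × 10^-6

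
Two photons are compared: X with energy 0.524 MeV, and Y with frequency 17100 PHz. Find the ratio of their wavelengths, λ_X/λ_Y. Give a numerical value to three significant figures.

0.135

λ_X = 2.366·10^-12 m (from energy = 0.524 MeV, via λ = hc/E).
λ_Y = 1.753·10^-11 m (from frequency = 17100 PHz, via λ = c/f).
Ratio = 2.366·10^-12 / 1.753·10^-11 = 0.135.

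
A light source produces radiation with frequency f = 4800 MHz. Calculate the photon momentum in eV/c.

In SI units: f = 4800 MHz = 4.80 × 10^9 Hz.
Since p = hf/c for a photon, p = 1.061 × 10^-32 kg·m/s.
Converting to eV/c: p = 1.985 × 10^-5 eV/c ≈ 1.99 × 10^-5 eV/c.

1.99 × 10^-5 eV/c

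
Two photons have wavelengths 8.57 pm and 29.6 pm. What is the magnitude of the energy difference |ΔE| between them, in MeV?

0.103 MeV

Using E = hc/λ: E₁ = 2.318·10^-14 J, E₂ = 6.711·10^-15 J.
|ΔE| = |2.318·10^-14 − 6.711·10^-15| = 1.65·10^-14 J = 0.103 MeV.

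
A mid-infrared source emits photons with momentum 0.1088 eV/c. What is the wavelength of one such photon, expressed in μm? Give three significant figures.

11.4 μm

(h = 6.62607015 × 10^-34 J·s, c = 2.99792458 × 10^8 m/s, 1 eV = 1.602176634 × 10^-19 J.)
In SI units: p = 0.1088 eV/c = 5.8146 × 10^-29 kg·m/s.
Apply λ = h/p: λ = 1.140 × 10^-5 m.
Converting to μm: λ = 11.40 μm ≈ 11.4 μm.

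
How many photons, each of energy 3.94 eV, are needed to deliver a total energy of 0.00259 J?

4.10e15 photons

Per-photon energy: E = 6.313e-19 J (from energy = 3.94 eV).
N = E_total / E_photon = 0.00259 J / 6.313e-19 J = 4.10e15.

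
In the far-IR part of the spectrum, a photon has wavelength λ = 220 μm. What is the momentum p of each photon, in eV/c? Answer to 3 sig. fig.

Use h = 6.62607015·10^-34 J·s, c = 2.99792458·10^8 m/s, 1 eV = 1.602176634·10^-19 J.
In SI units: λ = 220 μm = 2.2·10^-4 m.
Apply p = h/λ: p = 3.012·10^-30 kg·m/s.
Converting to eV/c: p = 0.005636 eV/c ≈ 5.64·10^-3 eV/c.

5.64·10^-3 eV/c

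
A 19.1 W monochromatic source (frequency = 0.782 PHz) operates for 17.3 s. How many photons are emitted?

Total energy: E_total = P·t = 19.1 × 17.3 = 330.4 J.
Per-photon energy: E = 5.182e-19 J.
N = E_total / E_photon = 6.38e20.

6.38e20 photons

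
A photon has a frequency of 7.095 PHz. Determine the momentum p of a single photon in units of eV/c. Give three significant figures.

Use h = 6.62607015·10^-34 J·s, c = 2.99792458·10^8 m/s, 1 eV = 1.602176634·10^-19 J.
In SI units: f = 7.095 PHz = 7.095·10^15 Hz.
Since p = hf/c for a photon, p = 1.568·10^-26 kg·m/s.
Converting to eV/c: p = 29.34 eV/c ≈ 29.3 eV/c.

29.3 eV/c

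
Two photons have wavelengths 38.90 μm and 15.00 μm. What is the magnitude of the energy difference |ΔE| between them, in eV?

0.0508 eV

Using E = hc/λ: E₁ = 5.1065e-21 J, E₂ = 1.3243e-20 J.
|ΔE| = |5.1065e-21 − 1.3243e-20| = 8.14e-21 J = 0.0508 eV.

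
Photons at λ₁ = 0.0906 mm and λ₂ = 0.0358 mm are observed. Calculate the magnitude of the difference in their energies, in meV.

20.9 meV

Using E = hc/λ: E₁ = 2.193e-21 J, E₂ = 5.549e-21 J.
|ΔE| = |2.193e-21 − 5.549e-21| = 3.36e-21 J = 20.9 meV.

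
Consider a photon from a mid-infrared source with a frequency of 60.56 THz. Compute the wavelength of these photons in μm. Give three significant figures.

4.95 μm

Use c = 2.99792458 × 10^8 m/s.
In SI units: f = 60.56 THz = 6.056 × 10^13 Hz.
Since λ = c/f for a photon, λ = 4.950 × 10^-6 m.
Converting to μm: λ = 4.950 μm ≈ 4.95 μm.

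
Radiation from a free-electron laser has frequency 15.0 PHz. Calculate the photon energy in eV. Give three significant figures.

62.0 eV

(h = 6.62607015 × 10^-34 J·s, 1 eV = 1.602176634 × 10^-19 J.)
First convert: f = 15.0 PHz = 1.50 × 10^16 Hz.
The photon relation is E = hf, giving E = 9.939 × 10^-18 J.
Converting to eV: E = 62.04 eV ≈ 62.0 eV.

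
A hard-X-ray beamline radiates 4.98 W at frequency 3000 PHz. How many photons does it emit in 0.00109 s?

2.73e12 photons

Total energy: E_total = P·t = 4.98 × 0.00109 = 0.005428 J.
Per-photon energy: E = 1.988e-15 J.
N = E_total / E_photon = 2.73e12.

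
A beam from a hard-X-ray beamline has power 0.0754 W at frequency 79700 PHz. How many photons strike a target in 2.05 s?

Total energy: E_total = P·t = 0.0754 × 2.05 = 0.1546 J.
Per-photon energy: E = 5.281·10^-14 J.
N = E_total / E_photon = 2.93·10^12.

2.93·10^12 photons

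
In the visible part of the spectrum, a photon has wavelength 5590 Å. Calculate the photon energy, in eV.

2.22 eV

Take h = 6.62607015 × 10^-34 J·s, c = 2.99792458 × 10^8 m/s, 1 eV = 1.602176634 × 10^-19 J.
First convert: λ = 5590 Å = 5.59 × 10^-7 m.
Apply E = hc/λ: E = 3.554 × 10^-19 J.
Converting to eV: E = 2.218 eV ≈ 2.22 eV.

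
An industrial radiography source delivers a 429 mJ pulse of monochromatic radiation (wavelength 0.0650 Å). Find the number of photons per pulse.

Per-photon energy: E = 3.056·10^-14 J (from wavelength = 0.0650 Å).
N = E_total / E_photon = 0.429 J / 3.056·10^-14 J = 1.40·10^13.

1.40·10^13 photons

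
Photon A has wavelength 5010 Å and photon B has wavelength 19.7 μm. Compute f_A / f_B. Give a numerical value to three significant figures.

39.3

f_A = 5.984e14 Hz (from wavelength = 5010 Å, via f = c/λ).
f_B = 1.522e13 Hz (from wavelength = 19.7 μm, via f = c/λ).
Ratio = 5.984e14 / 1.522e13 = 39.3.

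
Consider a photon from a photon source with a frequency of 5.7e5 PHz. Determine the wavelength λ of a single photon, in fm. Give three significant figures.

526 fm

First convert: f = 5.7e5 PHz = 5.7e20 Hz.
Since λ = c/f for a photon, λ = 5.260e-13 m.
Converting to fm: λ = 526.0 fm ≈ 526 fm.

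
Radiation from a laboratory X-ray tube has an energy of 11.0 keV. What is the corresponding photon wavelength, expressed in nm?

0.113 nm

(h = 6.62607015·10^-34 J·s, c = 2.99792458·10^8 m/s, 1 eV = 1.602176634·10^-19 J.)
First convert: E = 11.0 keV = 1.7624·10^-15 J.
Since λ = hc/E for a photon, λ = 1.127·10^-10 m.
Converting to nm: λ = 0.1127 nm ≈ 0.113 nm.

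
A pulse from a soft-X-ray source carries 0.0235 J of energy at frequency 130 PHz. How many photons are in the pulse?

Per-photon energy: E = 8.614 × 10^-17 J (from frequency = 130 PHz).
N = E_total / E_photon = 0.0235 J / 8.614 × 10^-17 J = 2.73 × 10^14.

2.73 × 10^14 photons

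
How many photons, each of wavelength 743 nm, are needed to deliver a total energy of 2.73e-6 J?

Per-photon energy: E = 2.674e-19 J (from wavelength = 743 nm).
N = E_total / E_photon = 2.73e-6 J / 2.674e-19 J = 1.02e13.

1.02e13 photons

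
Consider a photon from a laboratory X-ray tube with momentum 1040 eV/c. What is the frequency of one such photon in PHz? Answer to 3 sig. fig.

Use h = 6.62607015 × 10^-34 J·s, c = 2.99792458 × 10^8 m/s, 1 eV = 1.602176634 × 10^-19 J.
Convert to SI: p = 1040 eV/c = 5.5581 × 10^-25 kg·m/s.
Apply f = pc/h: f = 2.515 × 10^17 Hz.
Converting to PHz: f = 251.5 PHz ≈ 251 PHz.

251 PHz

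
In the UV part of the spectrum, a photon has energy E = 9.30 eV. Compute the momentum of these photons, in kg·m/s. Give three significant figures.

(c = 2.99792458e8 m/s, 1 eV = 1.602176634e-19 J.)
First convert: E = 9.30 eV = 1.4900e-18 J.
The photon relation is p = E/c, giving p = 4.970e-27 kg·m/s.
So p ≈ 4.97e-27 kg·m/s.

4.97e-27 kg·m/s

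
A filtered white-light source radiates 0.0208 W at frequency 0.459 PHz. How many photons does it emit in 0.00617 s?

4.22 × 10^14 photons

Total energy: E_total = P·t = 0.0208 × 0.00617 = 1.283 × 10^-4 J.
Per-photon energy: E = 3.041 × 10^-19 J.
N = E_total / E_photon = 4.22 × 10^14.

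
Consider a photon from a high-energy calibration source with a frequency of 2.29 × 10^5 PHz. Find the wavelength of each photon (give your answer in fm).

1310 fm

Use c = 2.99792458 × 10^8 m/s.
In SI units: f = 2.29 × 10^5 PHz = 2.29 × 10^20 Hz.
Since λ = c/f for a photon, λ = 1.309 × 10^-12 m.
Converting to fm: λ = 1309 fm ≈ 1310 fm.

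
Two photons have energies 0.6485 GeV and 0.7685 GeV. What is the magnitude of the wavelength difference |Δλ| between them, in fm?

Using λ = hc/E: λ₁ = 1.9119 × 10^-15 m, λ₂ = 1.6133 × 10^-15 m.
|Δλ| = |1.9119 × 10^-15 − 1.6133 × 10^-15| = 2.99 × 10^-16 m = 0.299 fm.

0.299 fm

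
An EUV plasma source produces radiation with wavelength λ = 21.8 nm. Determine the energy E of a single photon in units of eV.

56.9 eV

Use h = 6.62607015·10^-34 J·s, c = 2.99792458·10^8 m/s, 1 eV = 1.602176634·10^-19 J.
Convert to SI: λ = 21.8 nm = 2.18·10^-8 m.
The photon relation is E = hc/λ, giving E = 9.112·10^-18 J.
Converting to eV: E = 56.87 eV ≈ 56.9 eV.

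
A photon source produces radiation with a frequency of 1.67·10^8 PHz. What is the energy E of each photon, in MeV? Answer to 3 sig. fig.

691 MeV

Use h = 6.62607015·10^-34 J·s, 1 eV = 1.602176634·10^-19 J.
First convert: f = 1.67·10^8 PHz = 1.67·10^23 Hz.
Since E = hf for a photon, E = 1.107·10^-10 J.
Converting to MeV: E = 690.7 MeV ≈ 691 MeV.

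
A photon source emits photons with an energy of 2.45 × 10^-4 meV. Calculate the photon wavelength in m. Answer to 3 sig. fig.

5.06 m

First convert: E = 2.45 × 10^-4 meV = 3.9253 × 10^-26 J.
For a photon λ = hc/E, so λ = 5.061 m.
So λ ≈ 5.06 m.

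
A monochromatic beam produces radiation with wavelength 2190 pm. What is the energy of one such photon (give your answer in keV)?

In SI units: λ = 2190 pm = 2.19e-9 m.
Apply E = hc/λ: E = 9.071e-17 J.
Converting to keV: E = 0.5661 keV ≈ 0.566 keV.

0.566 keV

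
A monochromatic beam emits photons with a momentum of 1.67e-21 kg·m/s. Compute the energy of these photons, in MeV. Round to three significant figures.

3.12 MeV

Take c = 2.99792458e8 m/s, 1 eV = 1.602176634e-19 J.
For a photon E = pc, so E = 5.007e-13 J.
Converting to MeV: E = 3.125 MeV ≈ 3.12 MeV.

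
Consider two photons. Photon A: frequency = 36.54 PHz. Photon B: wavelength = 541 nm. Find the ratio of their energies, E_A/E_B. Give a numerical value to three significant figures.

65.9

E_A = 2.421 × 10^-17 J (from frequency = 36.54 PHz, via E = hf).
E_B = 3.672 × 10^-19 J (from wavelength = 541 nm, via E = hc/λ).
Ratio = 2.421 × 10^-17 / 3.672 × 10^-19 = 65.9.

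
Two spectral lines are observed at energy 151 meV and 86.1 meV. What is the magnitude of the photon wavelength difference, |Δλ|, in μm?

Using λ = hc/E: λ₁ = 8.211e-6 m, λ₂ = 1.440e-5 m.
|Δλ| = |8.211e-6 − 1.440e-5| = 6.19e-6 m = 6.19 μm.

6.19 μm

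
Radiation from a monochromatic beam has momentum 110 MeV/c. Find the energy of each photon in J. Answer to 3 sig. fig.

Convert to SI: p = 110 MeV/c = 5.8787e-20 kg·m/s.
Apply E = pc: E = 1.762e-11 J.
So E ≈ 1.76e-11 J.

1.76e-11 J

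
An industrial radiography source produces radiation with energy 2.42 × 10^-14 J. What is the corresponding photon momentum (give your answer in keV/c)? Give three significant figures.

Take c = 2.99792458 × 10^8 m/s, 1 eV = 1.602176634 × 10^-19 J.
For a photon p = E/c, so p = 8.072 × 10^-23 kg·m/s.
Converting to keV/c: p = 151.0 keV/c ≈ 151 keV/c.

151 keV/c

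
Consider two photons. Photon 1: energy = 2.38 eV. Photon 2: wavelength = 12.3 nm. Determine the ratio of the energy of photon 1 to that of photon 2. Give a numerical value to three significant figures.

E_1 = 3.813 × 10^-19 J (from energy = 2.38 eV, via E given directly).
E_2 = 1.615 × 10^-17 J (from wavelength = 12.3 nm, via E = hc/λ).
Ratio = 3.813 × 10^-19 / 1.615 × 10^-17 = 0.0236.

0.0236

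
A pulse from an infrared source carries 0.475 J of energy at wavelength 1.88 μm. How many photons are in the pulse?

4.50·10^18 photons

Per-photon energy: E = 1.057·10^-19 J (from wavelength = 1.88 μm).
N = E_total / E_photon = 0.475 J / 1.057·10^-19 J = 4.50·10^18.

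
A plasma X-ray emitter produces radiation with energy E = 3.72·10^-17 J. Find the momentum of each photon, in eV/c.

Use c = 2.99792458·10^8 m/s, 1 eV = 1.602176634·10^-19 J.
The photon relation is p = E/c, giving p = 1.241·10^-25 kg·m/s.
Converting to eV/c: p = 232.2 eV/c ≈ 232 eV/c.

232 eV/c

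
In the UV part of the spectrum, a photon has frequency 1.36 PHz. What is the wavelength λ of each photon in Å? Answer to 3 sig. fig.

2200 Å

Use c = 2.99792458·10^8 m/s.
First convert: f = 1.36 PHz = 1.36·10^15 Hz.
For a photon λ = c/f, so λ = 2.204·10^-7 m.
Converting to Å: λ = 2204 Å ≈ 2200 Å.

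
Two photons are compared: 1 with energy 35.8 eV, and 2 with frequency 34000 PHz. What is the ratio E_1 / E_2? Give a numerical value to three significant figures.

E_1 = 5.736 × 10^-18 J (from energy = 35.8 eV, via E given directly).
E_2 = 2.253 × 10^-14 J (from frequency = 34000 PHz, via E = hf).
Ratio = 5.736 × 10^-18 / 2.253 × 10^-14 = 2.55 × 10^-4.

2.55 × 10^-4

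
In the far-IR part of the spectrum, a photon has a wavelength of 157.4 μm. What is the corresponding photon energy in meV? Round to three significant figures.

First convert: λ = 157.4 μm = 1.574 × 10^-4 m.
Since E = hc/λ for a photon, E = 1.262 × 10^-21 J.
Converting to meV: E = 7.877 meV ≈ 7.88 meV.

7.88 meV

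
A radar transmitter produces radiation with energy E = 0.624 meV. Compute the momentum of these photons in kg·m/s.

3.33e-31 kg·m/s

Convert to SI: E = 0.624 meV = 9.9976e-23 J.
For a photon p = E/c, so p = 3.335e-31 kg·m/s.
So p ≈ 3.33e-31 kg·m/s.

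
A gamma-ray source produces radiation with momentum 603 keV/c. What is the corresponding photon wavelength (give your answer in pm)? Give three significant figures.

2.06 pm

Use h = 6.62607015e-34 J·s, c = 2.99792458e8 m/s, 1 eV = 1.602176634e-19 J.
In SI units: p = 603 keV/c = 3.2226e-22 kg·m/s.
Since λ = h/p for a photon, λ = 2.056e-12 m.
Converting to pm: λ = 2.056 pm ≈ 2.06 pm.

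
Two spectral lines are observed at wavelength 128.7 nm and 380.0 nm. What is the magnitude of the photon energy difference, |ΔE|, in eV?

Using E = hc/λ: E₁ = 1.5435 × 10^-18 J, E₂ = 5.2275 × 10^-19 J.
|ΔE| = |1.5435 × 10^-18 − 5.2275 × 10^-19| = 1.02 × 10^-18 J = 6.37 eV.

6.37 eV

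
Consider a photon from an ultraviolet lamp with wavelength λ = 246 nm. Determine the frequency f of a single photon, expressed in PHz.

1.22 PHz

Use c = 2.99792458e8 m/s.
In SI units: λ = 246 nm = 2.46e-7 m.
Apply f = c/λ: f = 1.219e15 Hz.
Converting to PHz: f = 1.219 PHz ≈ 1.22 PHz.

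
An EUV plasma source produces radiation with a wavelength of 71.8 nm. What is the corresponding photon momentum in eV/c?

17.3 eV/c

Take h = 6.62607015·10^-34 J·s, c = 2.99792458·10^8 m/s, 1 eV = 1.602176634·10^-19 J.
Convert to SI: λ = 71.8 nm = 7.18·10^-8 m.
For a photon p = h/λ, so p = 9.229·10^-27 kg·m/s.
Converting to eV/c: p = 17.27 eV/c ≈ 17.3 eV/c.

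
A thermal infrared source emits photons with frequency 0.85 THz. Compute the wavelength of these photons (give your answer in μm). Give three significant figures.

353 μm

Use c = 2.99792458·10^8 m/s.
First convert: f = 0.85 THz = 8.5·10^11 Hz.
Since λ = c/f for a photon, λ = 3.527·10^-4 m.
Converting to μm: λ = 352.7 μm ≈ 353 μm.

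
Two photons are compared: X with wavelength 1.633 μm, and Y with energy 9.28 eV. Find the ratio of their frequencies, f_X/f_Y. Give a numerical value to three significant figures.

f_X = 1.836 × 10^14 Hz (from wavelength = 1.633 μm, via f = c/λ).
f_Y = 2.244 × 10^15 Hz (from energy = 9.28 eV, via f = E/h).
Ratio = 1.836 × 10^14 / 2.244 × 10^15 = 0.0818.

0.0818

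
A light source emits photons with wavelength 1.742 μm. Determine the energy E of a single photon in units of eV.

0.712 eV

Take h = 6.62607015 × 10^-34 J·s, c = 2.99792458 × 10^8 m/s, 1 eV = 1.602176634 × 10^-19 J.
In SI units: λ = 1.742 μm = 1.742 × 10^-6 m.
Apply E = hc/λ: E = 1.140 × 10^-19 J.
Converting to eV: E = 0.7117 eV ≈ 0.712 eV.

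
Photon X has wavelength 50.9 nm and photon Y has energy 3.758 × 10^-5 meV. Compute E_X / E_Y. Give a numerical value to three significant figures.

E_X = 3.903 × 10^-18 J (from wavelength = 50.9 nm, via E = hc/λ).
E_Y = 6.021 × 10^-27 J (from energy = 3.758 × 10^-5 meV, via E given directly).
Ratio = 3.903 × 10^-18 / 6.021 × 10^-27 = 6.48 × 10^8.

6.48 × 10^8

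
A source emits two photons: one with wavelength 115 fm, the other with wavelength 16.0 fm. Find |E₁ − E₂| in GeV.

Using E = hc/λ: E₁ = 1.727e-12 J, E₂ = 1.242e-11 J.
|ΔE| = |1.727e-12 − 1.242e-11| = 1.07e-11 J = 0.0667 GeV.

0.0667 GeV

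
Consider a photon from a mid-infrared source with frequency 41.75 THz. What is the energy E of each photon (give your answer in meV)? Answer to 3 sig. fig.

(h = 6.62607015 × 10^-34 J·s, 1 eV = 1.602176634 × 10^-19 J.)
Convert to SI: f = 41.75 THz = 4.175 × 10^13 Hz.
Apply E = hf: E = 2.766 × 10^-20 J.
Converting to meV: E = 172.7 meV ≈ 173 meV.

173 meV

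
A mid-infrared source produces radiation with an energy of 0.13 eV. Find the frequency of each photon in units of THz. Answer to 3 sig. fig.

31.4 THz

Convert to SI: E = 0.13 eV = 2.0828 × 10^-20 J.
Since f = E/h for a photon, f = 3.143 × 10^13 Hz.
Converting to THz: f = 31.43 THz ≈ 31.4 THz.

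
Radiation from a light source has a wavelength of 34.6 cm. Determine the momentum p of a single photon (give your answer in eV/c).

(h = 6.62607015 × 10^-34 J·s, c = 2.99792458 × 10^8 m/s, 1 eV = 1.602176634 × 10^-19 J.)
First convert: λ = 34.6 cm = 0.346 m.
For a photon p = h/λ, so p = 1.915 × 10^-33 kg·m/s.
Converting to eV/c: p = 3.583 × 10^-6 eV/c ≈ 3.58 × 10^-6 eV/c.

3.58 × 10^-6 eV/c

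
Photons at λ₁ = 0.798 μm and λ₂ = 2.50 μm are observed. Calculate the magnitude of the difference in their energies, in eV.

1.06 eV

Using E = hc/λ: E₁ = 2.489 × 10^-19 J, E₂ = 7.946 × 10^-20 J.
|ΔE| = |2.489 × 10^-19 − 7.946 × 10^-20| = 1.69 × 10^-19 J = 1.06 eV.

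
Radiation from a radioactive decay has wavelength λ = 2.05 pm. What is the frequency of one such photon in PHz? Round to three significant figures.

Convert to SI: λ = 2.05 pm = 2.05e-12 m.
The photon relation is f = c/λ, giving f = 1.462e20 Hz.
Converting to PHz: f = 146200 PHz ≈ 1.46e5 PHz.

1.46e5 PHz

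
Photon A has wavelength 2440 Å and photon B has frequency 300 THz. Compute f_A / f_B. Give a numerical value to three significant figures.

4.10

f_A = 1.229e15 Hz (from wavelength = 2440 Å, via f = c/λ).
f_B = 3.000e14 Hz (from frequency = 300 THz, via f given directly).
Ratio = 1.229e15 / 3.000e14 = 4.10.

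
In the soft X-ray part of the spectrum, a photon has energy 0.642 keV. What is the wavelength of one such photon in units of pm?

Convert to SI: E = 0.642 keV = 1.0286e-16 J.
For a photon λ = hc/E, so λ = 1.931e-9 m.
Converting to pm: λ = 1931 pm ≈ 1930 pm.

1930 pm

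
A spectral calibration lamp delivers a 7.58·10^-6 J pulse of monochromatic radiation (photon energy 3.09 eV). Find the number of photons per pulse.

Per-photon energy: E = 4.951·10^-19 J (from energy = 3.09 eV).
N = E_total / E_photon = 7.58·10^-6 J / 4.951·10^-19 J = 1.53·10^13.

1.53·10^13 photons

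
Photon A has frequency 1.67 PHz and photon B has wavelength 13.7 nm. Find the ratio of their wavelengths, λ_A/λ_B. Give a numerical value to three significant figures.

λ_A = 1.795e-7 m (from frequency = 1.67 PHz, via λ = c/f).
λ_B = 1.370e-8 m (from wavelength = 13.7 nm, via λ given directly).
Ratio = 1.795e-7 / 1.370e-8 = 13.1.

13.1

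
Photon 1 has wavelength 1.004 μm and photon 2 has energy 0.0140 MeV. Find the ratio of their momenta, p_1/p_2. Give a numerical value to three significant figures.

8.82 × 10^-5

p_1 = 6.600 × 10^-28 kg·m/s (from wavelength = 1.004 μm, via p = h/λ).
p_2 = 7.482 × 10^-24 kg·m/s (from energy = 0.0140 MeV, via p = E/c).
Ratio = 6.600 × 10^-28 / 7.482 × 10^-24 = 8.82 × 10^-5.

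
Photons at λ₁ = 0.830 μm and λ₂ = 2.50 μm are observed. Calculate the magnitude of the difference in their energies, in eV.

Using E = hc/λ: E₁ = 2.393 × 10^-19 J, E₂ = 7.946 × 10^-20 J.
|ΔE| = |2.393 × 10^-19 − 7.946 × 10^-20| = 1.60 × 10^-19 J = 0.998 eV.

0.998 eV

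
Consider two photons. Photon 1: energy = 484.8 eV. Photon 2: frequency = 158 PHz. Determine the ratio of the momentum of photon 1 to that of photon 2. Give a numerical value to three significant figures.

0.742

p_1 = 2.591 × 10^-25 kg·m/s (from energy = 484.8 eV, via p = E/c).
p_2 = 3.492 × 10^-25 kg·m/s (from frequency = 158 PHz, via p = hf/c).
Ratio = 2.591 × 10^-25 / 3.492 × 10^-25 = 0.742.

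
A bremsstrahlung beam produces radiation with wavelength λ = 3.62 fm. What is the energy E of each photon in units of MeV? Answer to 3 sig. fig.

In SI units: λ = 3.62 fm = 3.62e-15 m.
For a photon E = hc/λ, so E = 5.487e-11 J.
Converting to MeV: E = 342.5 MeV ≈ 342 MeV.

342 MeV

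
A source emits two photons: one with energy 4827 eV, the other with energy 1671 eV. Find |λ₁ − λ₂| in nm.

Using λ = hc/E: λ₁ = 2.5686e-10 m, λ₂ = 7.4198e-10 m.
|Δλ| = |2.5686e-10 − 7.4198e-10| = 4.85e-10 m = 0.485 nm.

0.485 nm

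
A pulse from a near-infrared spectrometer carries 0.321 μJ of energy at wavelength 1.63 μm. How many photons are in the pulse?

2.63e12 photons

Per-photon energy: E = 1.219e-19 J (from wavelength = 1.63 μm).
N = E_total / E_photon = 3.21e-7 J / 1.219e-19 J = 2.63e12.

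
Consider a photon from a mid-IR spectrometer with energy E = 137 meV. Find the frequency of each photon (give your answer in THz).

Convert to SI: E = 137 meV = 2.1950 × 10^-20 J.
Since f = E/h for a photon, f = 3.313 × 10^13 Hz.
Converting to THz: f = 33.13 THz ≈ 33.1 THz.

33.1 THz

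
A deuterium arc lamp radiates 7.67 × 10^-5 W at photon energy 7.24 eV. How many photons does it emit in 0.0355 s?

Total energy: E_total = P·t = 7.67 × 10^-5 × 0.0355 = 2.723 × 10^-6 J.
Per-photon energy: E = 1.160 × 10^-18 J.
N = E_total / E_photon = 2.35 × 10^12.

2.35 × 10^12 photons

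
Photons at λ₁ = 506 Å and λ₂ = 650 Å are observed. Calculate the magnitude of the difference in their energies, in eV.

Using E = hc/λ: E₁ = 3.926e-18 J, E₂ = 3.056e-18 J.
|ΔE| = |3.926e-18 − 3.056e-18| = 8.70e-19 J = 5.43 eV.

5.43 eV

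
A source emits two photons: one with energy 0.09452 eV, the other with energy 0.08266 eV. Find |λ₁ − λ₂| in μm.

1.88 μm

Using λ = hc/E: λ₁ = 1.3117 × 10^-5 m, λ₂ = 1.4999 × 10^-5 m.
|Δλ| = |1.3117 × 10^-5 − 1.4999 × 10^-5| = 1.88 × 10^-6 m = 1.88 μm.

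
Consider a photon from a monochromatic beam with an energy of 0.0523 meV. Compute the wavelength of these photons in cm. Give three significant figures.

2.37 cm

In SI units: E = 0.0523 meV = 8.3794·10^-24 J.
For a photon λ = hc/E, so λ = 0.02371 m.
Converting to cm: λ = 2.371 cm ≈ 2.37 cm.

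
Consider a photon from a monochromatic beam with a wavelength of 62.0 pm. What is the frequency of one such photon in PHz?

4840 PHz

First convert: λ = 62.0 pm = 6.20e-11 m.
The photon relation is f = c/λ, giving f = 4.835e18 Hz.
Converting to PHz: f = 4835 PHz ≈ 4840 PHz.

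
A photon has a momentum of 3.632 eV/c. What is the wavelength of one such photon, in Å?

(h = 6.62607015 × 10^-34 J·s, c = 2.99792458 × 10^8 m/s, 1 eV = 1.602176634 × 10^-19 J.)
Convert to SI: p = 3.632 eV/c = 1.9410 × 10^-27 kg·m/s.
Since λ = h/p for a photon, λ = 3.414 × 10^-7 m.
Converting to Å: λ = 3414 Å ≈ 3410 Å.

3410 Å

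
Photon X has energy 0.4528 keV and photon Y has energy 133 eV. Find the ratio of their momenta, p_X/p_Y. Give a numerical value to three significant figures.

3.40

p_X = 2.420 × 10^-25 kg·m/s (from energy = 0.4528 keV, via p = E/c).
p_Y = 7.108 × 10^-26 kg·m/s (from energy = 133 eV, via p = E/c).
Ratio = 2.420 × 10^-25 / 7.108 × 10^-26 = 3.40.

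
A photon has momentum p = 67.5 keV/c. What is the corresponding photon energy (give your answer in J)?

In SI units: p = 67.5 keV/c = 3.6074 × 10^-23 kg·m/s.
The photon relation is E = pc, giving E = 1.081 × 10^-14 J.
So E ≈ 1.08 × 10^-14 J.

1.08 × 10^-14 J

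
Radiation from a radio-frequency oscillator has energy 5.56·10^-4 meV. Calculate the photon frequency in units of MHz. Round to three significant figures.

In SI units: E = 5.56·10^-4 meV = 8.9081·10^-26 J.
For a photon f = E/h, so f = 1.344·10^8 Hz.
Converting to MHz: f = 134.4 MHz ≈ 134 MHz.

134 MHz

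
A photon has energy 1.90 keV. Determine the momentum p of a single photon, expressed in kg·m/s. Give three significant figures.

In SI units: E = 1.90 keV = 3.0441 × 10^-16 J.
Since p = E/c for a photon, p = 1.015 × 10^-24 kg·m/s.
So p ≈ 1.02 × 10^-24 kg·m/s.

1.02 × 10^-24 kg·m/s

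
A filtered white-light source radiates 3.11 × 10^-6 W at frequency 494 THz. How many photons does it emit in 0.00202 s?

Total energy: E_total = P·t = 3.11 × 10^-6 × 0.00202 = 6.282 × 10^-9 J.
Per-photon energy: E = 3.273 × 10^-19 J.
N = E_total / E_photon = 1.92 × 10^10.

1.92 × 10^10 photons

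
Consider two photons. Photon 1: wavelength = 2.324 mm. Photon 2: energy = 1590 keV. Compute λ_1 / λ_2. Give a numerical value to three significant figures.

2.98e9

λ_1 = 0.002324 m (from wavelength = 2.324 mm, via λ given directly).
λ_2 = 7.798e-13 m (from energy = 1590 keV, via λ = hc/E).
Ratio = 0.002324 / 7.798e-13 = 2.98e9.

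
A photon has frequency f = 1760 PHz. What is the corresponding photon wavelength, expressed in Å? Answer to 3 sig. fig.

Use c = 2.99792458e8 m/s.
First convert: f = 1760 PHz = 1.76e18 Hz.
The photon relation is λ = c/f, giving λ = 1.703e-10 m.
Converting to Å: λ = 1.703 Å ≈ 1.70 Å.

1.70 Å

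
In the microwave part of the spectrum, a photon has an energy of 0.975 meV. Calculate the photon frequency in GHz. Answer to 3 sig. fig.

236 GHz

Take h = 6.62607015 × 10^-34 J·s, 1 eV = 1.602176634 × 10^-19 J.
Convert to SI: E = 0.975 meV = 1.5621 × 10^-22 J.
For a photon f = E/h, so f = 2.358 × 10^11 Hz.
Converting to GHz: f = 235.8 GHz ≈ 236 GHz.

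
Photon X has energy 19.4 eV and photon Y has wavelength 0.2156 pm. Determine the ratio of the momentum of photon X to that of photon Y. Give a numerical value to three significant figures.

p_X = 1.037e-26 kg·m/s (from energy = 19.4 eV, via p = E/c).
p_Y = 3.073e-21 kg·m/s (from wavelength = 0.2156 pm, via p = h/λ).
Ratio = 1.037e-26 / 3.073e-21 = 3.37e-6.

3.37e-6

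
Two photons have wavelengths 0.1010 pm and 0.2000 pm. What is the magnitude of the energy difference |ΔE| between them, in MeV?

Using E = hc/λ: E₁ = 1.9668e-12 J, E₂ = 9.9322e-13 J.
|ΔE| = |1.9668e-12 − 9.9322e-13| = 9.74e-13 J = 6.08 MeV.

6.08 MeV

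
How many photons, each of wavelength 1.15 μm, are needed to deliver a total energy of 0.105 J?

6.08 × 10^17 photons

Per-photon energy: E = 1.727 × 10^-19 J (from wavelength = 1.15 μm).
N = E_total / E_photon = 0.105 J / 1.727 × 10^-19 J = 6.08 × 10^17.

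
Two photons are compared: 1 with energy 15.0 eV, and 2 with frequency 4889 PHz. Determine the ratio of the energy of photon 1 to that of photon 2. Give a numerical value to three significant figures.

E_1 = 2.403e-18 J (from energy = 15.0 eV, via E given directly).
E_2 = 3.239e-15 J (from frequency = 4889 PHz, via E = hf).
Ratio = 2.403e-18 / 3.239e-15 = 7.42e-4.

7.42e-4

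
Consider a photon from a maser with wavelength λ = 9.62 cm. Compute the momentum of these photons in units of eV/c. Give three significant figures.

1.29·10^-5 eV/c

Convert to SI: λ = 9.62 cm = 0.0962 m.
For a photon p = h/λ, so p = 6.888·10^-33 kg·m/s.
Converting to eV/c: p = 1.289·10^-5 eV/c ≈ 1.29·10^-5 eV/c.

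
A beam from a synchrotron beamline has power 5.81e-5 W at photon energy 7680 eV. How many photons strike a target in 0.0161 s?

7.60e8 photons

Total energy: E_total = P·t = 5.81e-5 × 0.0161 = 9.354e-7 J.
Per-photon energy: E = 1.230e-15 J.
N = E_total / E_photon = 7.60e8.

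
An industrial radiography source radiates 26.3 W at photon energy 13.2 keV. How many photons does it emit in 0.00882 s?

1.10 × 10^14 photons

Total energy: E_total = P·t = 26.3 × 0.00882 = 0.2320 J.
Per-photon energy: E = 2.115 × 10^-15 J.
N = E_total / E_photon = 1.10 × 10^14.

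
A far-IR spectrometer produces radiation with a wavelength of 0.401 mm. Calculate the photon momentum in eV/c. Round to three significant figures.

Use h = 6.62607015·10^-34 J·s, c = 2.99792458·10^8 m/s, 1 eV = 1.602176634·10^-19 J.
In SI units: λ = 0.401 mm = 4.01·10^-4 m.
The photon relation is p = h/λ, giving p = 1.652·10^-30 kg·m/s.
Converting to eV/c: p = 0.003092 eV/c ≈ 3.09·10^-3 eV/c.

3.09·10^-3 eV/c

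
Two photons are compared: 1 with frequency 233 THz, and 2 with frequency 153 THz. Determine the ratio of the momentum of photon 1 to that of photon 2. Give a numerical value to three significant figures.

p_1 = 5.150 × 10^-28 kg·m/s (from frequency = 233 THz, via p = hf/c).
p_2 = 3.382 × 10^-28 kg·m/s (from frequency = 153 THz, via p = hf/c).
Ratio = 5.150 × 10^-28 / 3.382 × 10^-28 = 1.52.

1.52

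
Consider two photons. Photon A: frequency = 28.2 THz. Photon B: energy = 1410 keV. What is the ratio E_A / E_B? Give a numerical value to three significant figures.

8.27e-8

E_A = 1.869e-20 J (from frequency = 28.2 THz, via E = hf).
E_B = 2.259e-13 J (from energy = 1410 keV, via E given directly).
Ratio = 1.869e-20 / 2.259e-13 = 8.27e-8.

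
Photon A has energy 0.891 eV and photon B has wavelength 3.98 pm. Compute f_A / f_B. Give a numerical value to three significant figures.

2.86 × 10^-6

f_A = 2.154 × 10^14 Hz (from energy = 0.891 eV, via f = E/h).
f_B = 7.532 × 10^19 Hz (from wavelength = 3.98 pm, via f = c/λ).
Ratio = 2.154 × 10^14 / 7.532 × 10^19 = 2.86 × 10^-6.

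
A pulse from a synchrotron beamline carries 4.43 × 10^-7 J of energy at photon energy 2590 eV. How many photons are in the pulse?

Per-photon energy: E = 4.150 × 10^-16 J (from energy = 2590 eV).
N = E_total / E_photon = 4.43 × 10^-7 J / 4.150 × 10^-16 J = 1.07 × 10^9.

1.07 × 10^9 photons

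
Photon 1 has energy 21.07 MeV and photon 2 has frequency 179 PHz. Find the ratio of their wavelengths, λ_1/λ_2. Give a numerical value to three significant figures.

λ_1 = 5.884e-14 m (from energy = 21.07 MeV, via λ = hc/E).
λ_2 = 1.675e-9 m (from frequency = 179 PHz, via λ = c/f).
Ratio = 5.884e-14 / 1.675e-9 = 3.51e-5.

3.51e-5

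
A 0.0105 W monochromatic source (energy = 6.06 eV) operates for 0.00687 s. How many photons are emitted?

7.43·10^13 photons

Total energy: E_total = P·t = 0.0105 × 0.00687 = 7.214·10^-5 J.
Per-photon energy: E = 9.709·10^-19 J.
N = E_total / E_photon = 7.43·10^13.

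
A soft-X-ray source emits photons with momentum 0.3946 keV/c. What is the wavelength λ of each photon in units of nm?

3.14 nm

First convert: p = 0.3946 keV/c = 2.1089 × 10^-25 kg·m/s.
For a photon λ = h/p, so λ = 3.142 × 10^-9 m.
Converting to nm: λ = 3.142 nm ≈ 3.14 nm.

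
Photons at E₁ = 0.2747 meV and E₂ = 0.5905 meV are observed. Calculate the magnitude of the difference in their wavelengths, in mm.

2.41 mm

Using λ = hc/E: λ₁ = 0.0045134 m, λ₂ = 0.0020996 m.
|Δλ| = |0.0045134 − 0.0020996| = 0.00241 m = 2.41 mm.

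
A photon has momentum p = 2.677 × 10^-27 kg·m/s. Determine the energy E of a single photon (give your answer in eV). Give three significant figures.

5.01 eV

Take c = 2.99792458 × 10^8 m/s, 1 eV = 1.602176634 × 10^-19 J.
The photon relation is E = pc, giving E = 8.025 × 10^-19 J.
Converting to eV: E = 5.009 eV ≈ 5.01 eV.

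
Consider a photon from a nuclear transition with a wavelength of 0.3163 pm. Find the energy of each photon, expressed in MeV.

In SI units: λ = 0.3163 pm = 3.163 × 10^-13 m.
Since E = hc/λ for a photon, E = 6.280 × 10^-13 J.
Converting to MeV: E = 3.920 MeV ≈ 3.92 MeV.

3.92 MeV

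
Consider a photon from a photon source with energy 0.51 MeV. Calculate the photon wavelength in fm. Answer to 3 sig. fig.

2430 fm

Use h = 6.62607015e-34 J·s, c = 2.99792458e8 m/s, 1 eV = 1.602176634e-19 J.
In SI units: E = 0.51 MeV = 8.1711e-14 J.
Apply λ = hc/E: λ = 2.431e-12 m.
Converting to fm: λ = 2431 fm ≈ 2430 fm.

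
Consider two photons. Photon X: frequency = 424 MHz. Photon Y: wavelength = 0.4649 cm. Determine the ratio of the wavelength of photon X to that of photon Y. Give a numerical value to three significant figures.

152

λ_X = 0.7071 m (from frequency = 424 MHz, via λ = c/f).
λ_Y = 0.004649 m (from wavelength = 0.4649 cm, via λ given directly).
Ratio = 0.7071 / 0.004649 = 152.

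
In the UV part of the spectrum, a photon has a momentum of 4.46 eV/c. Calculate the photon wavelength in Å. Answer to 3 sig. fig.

2780 Å

Convert to SI: p = 4.46 eV/c = 2.3836e-27 kg·m/s.
The photon relation is λ = h/p, giving λ = 2.780e-7 m.
Converting to Å: λ = 2780 Å ≈ 2780 Å.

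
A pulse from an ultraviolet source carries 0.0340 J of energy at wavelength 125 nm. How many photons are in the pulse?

Per-photon energy: E = 1.589e-18 J (from wavelength = 125 nm).
N = E_total / E_photon = 0.0340 J / 1.589e-18 J = 2.14e16.

2.14e16 photons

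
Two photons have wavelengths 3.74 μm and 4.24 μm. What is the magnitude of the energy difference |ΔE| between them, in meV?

39.1 meV

Using E = hc/λ: E₁ = 5.311 × 10^-20 J, E₂ = 4.685 × 10^-20 J.
|ΔE| = |5.311 × 10^-20 − 4.685 × 10^-20| = 6.26 × 10^-21 J = 39.1 meV.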